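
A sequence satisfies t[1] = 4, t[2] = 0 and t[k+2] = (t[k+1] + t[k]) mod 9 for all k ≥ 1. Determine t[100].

Computing terms: t[1] = 4; t[2] = 0; t[3] = 4; t[4] = 4; t[5] = 8; t[6] = 3; t[7] = 2; t[8] = 5; t[9] = 7; t[10] = 3; t[11] = 1; t[12] = 4; t[13] = 5; t[14] = 0; t[15] = 5; t[16] = 5; t[17] = 1; t[18] = 6; t[19] = 7; t[20] = 4; t[21] = 2; t[22] = 6; t[23] = 8; t[24] = 5; t[25] = 4; t[26] = 0.
The sequence repeats with period 24.
So t[100] = t[1 + ((100-1) mod 24)] = t[4] = 4.

4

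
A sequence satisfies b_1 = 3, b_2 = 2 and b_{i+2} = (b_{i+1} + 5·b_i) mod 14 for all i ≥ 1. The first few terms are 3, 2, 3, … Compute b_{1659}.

We have b_1 = 3, b_2 = 2, b_3 = 3, b_4 = 13, b_5 = 0, b_6 = 9, b_7 = 9, b_8 = 12, b_9 = 1, b_{10} = 5, b_{11} = 10, b_{12} = 7, b_{13} = 1, b_{14} = 8, b_{15} = 13, b_{16} = 11, b_{17} = 6, b_{18} = 5, b_{19} = 7, b_{20} = 4, b_{21} = 11, b_{22} = 3, b_{23} = 2.
The sequence repeats with period 21.
So b_{1659} = b_{1 + ((1659-1) mod 21)} = b_{21} = 11.

11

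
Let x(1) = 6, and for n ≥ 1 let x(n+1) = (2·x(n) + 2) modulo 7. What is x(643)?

6

Listing terms: x(1) = 6, x(2) = 0, x(3) = 2, x(4) = 6.
Since x(4) = x(1) = 6, the sequence is periodic with period 3.
So x(643) = x(1 + ((643-1) mod 3)) = x(1) = 6.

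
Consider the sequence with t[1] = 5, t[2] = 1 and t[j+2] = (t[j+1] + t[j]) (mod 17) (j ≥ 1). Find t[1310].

We have t[1] = 5,  t[2] = 1,  t[3] = 6,  t[4] = 7,  t[5] = 13,  t[6] = 3,  t[7] = 16,  t[8] = 2,  t[9] = 1,  t[10] = 3,  t[11] = 4,  t[12] = 7,  t[13] = 11,  t[14] = 1,  t[15] = 12,  t[16] = 13,  t[17] = 8,  t[18] = 4,  t[19] = 12,  t[20] = 16,  t[21] = 11,  t[22] = 10,  t[23] = 4,  t[24] = 14,  t[25] = 1,  t[26] = 15,  t[27] = 16,  t[28] = 14,  t[29] = 13,  t[30] = 10,  t[31] = 6,  t[32] = 16,  t[33] = 5,  t[34] = 4,  t[35] = 9,  t[36] = 13,  t[37] = 5,  t[38] = 1.
The sequence repeats with period 36.
(1310 - 1) mod 36 = 13, so t[1310] = t[14] = 1.

1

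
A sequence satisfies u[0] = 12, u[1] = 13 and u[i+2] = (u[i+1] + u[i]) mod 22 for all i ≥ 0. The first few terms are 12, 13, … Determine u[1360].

We have u[0] = 12; u[1] = 13; u[2] = 3; u[3] = 16; u[4] = 19; u[5] = 13; u[6] = 10; u[7] = 1; u[8] = 11; u[9] = 12; u[10] = 1; u[11] = 13; u[12] = 14; u[13] = 5; u[14] = 19; u[15] = 2; u[16] = 21; u[17] = 1; u[18] = 0; u[19] = 1; u[20] = 1; u[21] = 2; u[22] = 3; u[23] = 5; u[24] = 8; u[25] = 13; u[26] = 21; u[27] = 12; u[28] = 11; u[29] = 1; u[30] = 12; u[31] = 13.
Since (u[30], u[31]) = (u[0], u[1]) = (12, 13) (two consecutive terms determine the rest), the sequence is periodic with period 30.
(1360 - 0) mod 30 = 10, so u[1360] = u[10] = 1.

1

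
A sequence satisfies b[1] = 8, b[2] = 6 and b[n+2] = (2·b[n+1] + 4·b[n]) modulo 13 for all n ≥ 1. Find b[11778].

Listing terms: b[1] = 8,  b[2] = 6,  b[3] = 5,  b[4] = 8,  b[5] = 10,  b[6] = 0,  b[7] = 1,  b[8] = 2,  b[9] = 8,  b[10] = 11,  b[11] = 2,  b[12] = 9,  b[13] = 0,  b[14] = 10,  b[15] = 7,  b[16] = 2,  b[17] = 6,  b[18] = 7,  b[19] = 12,  b[20] = 0,  b[21] = 9,  b[22] = 5,  b[23] = 7,  b[24] = 8,  b[25] = 5,  b[26] = 3,  b[27] = 0,  b[28] = 12,  b[29] = 11,  b[30] = 5,  b[31] = 2,  b[32] = 11,  b[33] = 4,  b[34] = 0,  b[35] = 3,  b[36] = 6,  b[37] = 11,  b[38] = 7,  b[39] = 6,  b[40] = 1,  b[41] = 0,  b[42] = 4,  b[43] = 8,  b[44] = 6.
The sequence repeats with period 42.
So b[11778] = b[1 + ((11778-1) mod 42)] = b[18] = 7.

7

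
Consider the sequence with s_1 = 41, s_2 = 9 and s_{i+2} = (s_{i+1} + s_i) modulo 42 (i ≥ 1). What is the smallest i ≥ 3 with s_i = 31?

13

Listing terms: s_1 = 41, s_2 = 9, s_3 = 8, s_4 = 17, s_5 = 25, s_6 = 0, s_7 = 25, s_8 = 25, s_9 = 8, s_{10} = 33, s_{11} = 41, s_{12} = 32, s_{13} = 31, s_{14} = 21, s_{15} = 10, s_{16} = 31, s_{17} = 41, s_{18} = 30, s_{19} = 29, s_{20} = 17, s_{21} = 4, s_{22} = 21, s_{23} = 25, s_{24} = 4, s_{25} = 29, s_{26} = 33, s_{27} = 20, s_{28} = 11, s_{29} = 31, s_{30} = 0, s_{31} = 31, s_{32} = 31, s_{33} = 20, s_{34} = 9, s_{35} = 29, s_{36} = 38, s_{37} = 25, s_{38} = 21, s_{39} = 4, s_{40} = 25, s_{41} = 29, s_{42} = 12, s_{43} = 41, s_{44} = 11, s_{45} = 10, s_{46} = 21, s_{47} = 31, s_{48} = 10, s_{49} = 41, s_{50} = 9.
Since (s_{49}, s_{50}) = (s_1, s_2) = (41, 9) (two consecutive terms determine the rest), the sequence is periodic with period 48.
The value 31 first appears (with i ≥ 3) at s_{13}.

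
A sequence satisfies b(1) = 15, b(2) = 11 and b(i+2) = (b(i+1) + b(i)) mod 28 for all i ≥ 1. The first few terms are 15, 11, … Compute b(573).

14

Computing terms: b(1) = 15; b(2) = 11; b(3) = 26; b(4) = 9; b(5) = 7; b(6) = 16; b(7) = 23; b(8) = 11; b(9) = 6; b(10) = 17; b(11) = 23; b(12) = 12; b(13) = 7; b(14) = 19; b(15) = 26; b(16) = 17; b(17) = 15; b(18) = 4; b(19) = 19; b(20) = 23; b(21) = 14; b(22) = 9; b(23) = 23; b(24) = 4; b(25) = 27; b(26) = 3; b(27) = 2; b(28) = 5; b(29) = 7; b(30) = 12; b(31) = 19; b(32) = 3; b(33) = 22; b(34) = 25; b(35) = 19; b(36) = 16; b(37) = 7; b(38) = 23; b(39) = 2; b(40) = 25; b(41) = 27; b(42) = 24; b(43) = 23; b(44) = 19; b(45) = 14; b(46) = 5; b(47) = 19; b(48) = 24; b(49) = 15; b(50) = 11.
The sequence repeats with period 48.
So b(573) = b(1 + ((573-1) mod 48)) = b(45) = 14.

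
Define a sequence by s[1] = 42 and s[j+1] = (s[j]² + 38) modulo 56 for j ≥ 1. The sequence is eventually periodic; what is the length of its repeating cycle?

Computing terms: s[1] = 42,  s[2] = 10,  s[3] = 26,  s[4] = 42.
The sequence repeats with period 3.

3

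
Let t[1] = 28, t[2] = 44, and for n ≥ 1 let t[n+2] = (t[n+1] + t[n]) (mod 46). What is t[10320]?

16

Computing terms: t[1] = 28; t[2] = 44; t[3] = 26; t[4] = 24; t[5] = 4; t[6] = 28; t[7] = 32; t[8] = 14; t[9] = 0; t[10] = 14; t[11] = 14; t[12] = 28; t[13] = 42; t[14] = 24; t[15] = 20; t[16] = 44; t[17] = 18; t[18] = 16; t[19] = 34; t[20] = 4; t[21] = 38; t[22] = 42; t[23] = 34; t[24] = 30; t[25] = 18; t[26] = 2; t[27] = 20; t[28] = 22; t[29] = 42; t[30] = 18; t[31] = 14; t[32] = 32; t[33] = 0; t[34] = 32; t[35] = 32; t[36] = 18; t[37] = 4; t[38] = 22; t[39] = 26; t[40] = 2; t[41] = 28; t[42] = 30; t[43] = 12; t[44] = 42; t[45] = 8; t[46] = 4; t[47] = 12; t[48] = 16; t[49] = 28; t[50] = 44.
Since (t[49], t[50]) = (t[1], t[2]) = (28, 44) (two consecutive terms determine the rest), the sequence is periodic with period 48.
(10320 - 1) mod 48 = 47, so t[10320] = t[48] = 16.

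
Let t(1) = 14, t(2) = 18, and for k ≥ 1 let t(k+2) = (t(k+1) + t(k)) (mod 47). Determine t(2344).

Listing terms: t(1) = 14, t(2) = 18, t(3) = 32, t(4) = 3, t(5) = 35, t(6) = 38, t(7) = 26, t(8) = 17, t(9) = 43, t(10) = 13, t(11) = 9, t(12) = 22, t(13) = 31, t(14) = 6, t(15) = 37, t(16) = 43, t(17) = 33, t(18) = 29, t(19) = 15, t(20) = 44, t(21) = 12, t(22) = 9, t(23) = 21, t(24) = 30, t(25) = 4, t(26) = 34, t(27) = 38, t(28) = 25, t(29) = 16, t(30) = 41, t(31) = 10, t(32) = 4, t(33) = 14, t(34) = 18.
The sequence repeats with period 32.
So t(2344) = t(1 + ((2344-1) mod 32)) = t(8) = 17.

17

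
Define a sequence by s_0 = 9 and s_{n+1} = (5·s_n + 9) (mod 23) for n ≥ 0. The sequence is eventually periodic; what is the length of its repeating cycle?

s_0 = 9,  s_1 = 8,  s_2 = 3,  s_3 = 1,  s_4 = 14,  s_5 = 10,  s_6 = 13,  s_7 = 5,  s_8 = 11,  s_9 = 18,  s_{10} = 7,  s_{11} = 21,  s_{12} = 22,  s_{13} = 4,  s_{14} = 6,  s_{15} = 16,  s_{16} = 20,  s_{17} = 17,  s_{18} = 2,  s_{19} = 19,  s_{20} = 12,  s_{21} = 0,  s_{22} = 9.
The sequence repeats with period 22.

22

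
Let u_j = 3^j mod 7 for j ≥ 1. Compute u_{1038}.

1

Computing terms: u_1 = 3,  u_2 = 2,  u_3 = 6,  u_4 = 4,  u_5 = 5,  u_6 = 1,  u_7 = 3.
Since u_7 = u_1 = 3, the sequence is periodic with period 6.
(1038 - 1) mod 6 = 5, so u_{1038} = u_6 = 1.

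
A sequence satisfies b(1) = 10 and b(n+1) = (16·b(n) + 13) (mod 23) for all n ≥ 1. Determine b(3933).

3

We have b(1) = 10; b(2) = 12; b(3) = 21; b(4) = 4; b(5) = 8; b(6) = 3; b(7) = 15; b(8) = 0; b(9) = 13; b(10) = 14; b(11) = 7; b(12) = 10.
Since b(12) = b(1) = 10, the sequence is periodic with period 11.
(3933 - 1) mod 11 = 5, so b(3933) = b(6) = 3.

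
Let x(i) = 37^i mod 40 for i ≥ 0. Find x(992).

1

Listing terms: x(0) = 1; x(1) = 37; x(2) = 9; x(3) = 13; x(4) = 1.
The sequence repeats with period 4.
(992 - 0) mod 4 = 0, so x(992) = x(0) = 1.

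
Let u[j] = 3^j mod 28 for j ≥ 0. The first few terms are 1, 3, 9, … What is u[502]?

We have u[0] = 1, u[1] = 3, u[2] = 9, u[3] = 27, u[4] = 25, u[5] = 19, u[6] = 1.
Since u[6] = u[0] = 1, the sequence is periodic with period 6.
(502 - 0) mod 6 = 4, so u[502] = u[4] = 25.

25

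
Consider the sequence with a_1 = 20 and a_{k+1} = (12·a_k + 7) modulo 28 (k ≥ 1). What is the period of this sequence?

6

Computing terms: a_1 = 20; a_2 = 23; a_3 = 3; a_4 = 15; a_5 = 19; a_6 = 11; a_7 = 27; a_8 = 23.
Since a_8 = a_2 = 23, the sequence is eventually periodic: after a pre-period of length 1 it cycles with period 6.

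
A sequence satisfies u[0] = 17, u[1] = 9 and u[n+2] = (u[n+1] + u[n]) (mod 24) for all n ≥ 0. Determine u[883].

Listing terms: u[0] = 17, u[1] = 9, u[2] = 2, u[3] = 11, u[4] = 13, u[5] = 0, u[6] = 13, u[7] = 13, u[8] = 2, u[9] = 15, u[10] = 17, u[11] = 8, u[12] = 1, u[13] = 9, u[14] = 10, u[15] = 19, u[16] = 5, u[17] = 0, u[18] = 5, u[19] = 5, u[20] = 10, u[21] = 15, u[22] = 1, u[23] = 16, u[24] = 17, u[25] = 9.
Since (u[24], u[25]) = (u[0], u[1]) = (17, 9) (two consecutive terms determine the rest), the sequence is periodic with period 24.
So u[883] = u[0 + ((883-0) mod 24)] = u[19] = 5.

5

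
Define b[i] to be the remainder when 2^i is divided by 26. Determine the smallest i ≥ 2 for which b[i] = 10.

10

We have b[1] = 2,  b[2] = 4,  b[3] = 8,  b[4] = 16,  b[5] = 6,  b[6] = 12,  b[7] = 24,  b[8] = 22,  b[9] = 18,  b[10] = 10,  b[11] = 20,  b[12] = 14,  b[13] = 2.
The sequence repeats with period 12.
The value 10 first appears (with i ≥ 2) at b[10].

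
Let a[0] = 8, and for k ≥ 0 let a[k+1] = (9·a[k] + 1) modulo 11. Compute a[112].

We have a[0] = 8,  a[1] = 7,  a[2] = 9,  a[3] = 5,  a[4] = 2,  a[5] = 8.
Since a[5] = a[0] = 8, the sequence is periodic with period 5.
(112 - 0) mod 5 = 2, so a[112] = a[2] = 9.

9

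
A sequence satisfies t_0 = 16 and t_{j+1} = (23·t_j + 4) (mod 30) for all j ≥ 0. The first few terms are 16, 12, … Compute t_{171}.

t_0 = 16, t_1 = 12, t_2 = 10, t_3 = 24, t_4 = 16.
Since t_4 = t_0 = 16, the sequence is periodic with period 4.
So t_{171} = t_{0 + ((171-0) mod 4)} = t_3 = 24.

24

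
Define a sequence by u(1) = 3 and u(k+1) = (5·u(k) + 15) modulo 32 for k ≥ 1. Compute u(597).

7

We have u(1) = 3; u(2) = 30; u(3) = 5; u(4) = 8; u(5) = 23; u(6) = 2; u(7) = 25; u(8) = 12; u(9) = 11; u(10) = 6; u(11) = 13; u(12) = 16; u(13) = 31; u(14) = 10; u(15) = 1; u(16) = 20; u(17) = 19; u(18) = 14; u(19) = 21; u(20) = 24; u(21) = 7; u(22) = 18; u(23) = 9; u(24) = 28; u(25) = 27; u(26) = 22; u(27) = 29; u(28) = 0; u(29) = 15; u(30) = 26; u(31) = 17; u(32) = 4; u(33) = 3.
Since u(33) = u(1) = 3, the sequence is periodic with period 32.
(597 - 1) mod 32 = 20, so u(597) = u(21) = 7.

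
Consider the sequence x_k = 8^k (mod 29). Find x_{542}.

4

x_1 = 8, x_2 = 6, x_3 = 19, x_4 = 7, x_5 = 27, x_6 = 13, x_7 = 17, x_8 = 20, x_9 = 15, x_{10} = 4, x_{11} = 3, x_{12} = 24, x_{13} = 18, x_{14} = 28, x_{15} = 21, x_{16} = 23, x_{17} = 10, x_{18} = 22, x_{19} = 2, x_{20} = 16, x_{21} = 12, x_{22} = 9, x_{23} = 14, x_{24} = 25, x_{25} = 26, x_{26} = 5, x_{27} = 11, x_{28} = 1, x_{29} = 8.
Since x_{29} = x_1 = 8, the sequence is periodic with period 28.
(542 - 1) mod 28 = 9, so x_{542} = x_{10} = 4.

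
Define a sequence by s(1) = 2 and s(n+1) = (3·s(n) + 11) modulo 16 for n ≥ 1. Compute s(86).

We have s(1) = 2, s(2) = 1, s(3) = 14, s(4) = 5, s(5) = 10, s(6) = 9, s(7) = 6, s(8) = 13, s(9) = 2.
The sequence repeats with period 8.
(86 - 1) mod 8 = 5, so s(86) = s(6) = 9.

9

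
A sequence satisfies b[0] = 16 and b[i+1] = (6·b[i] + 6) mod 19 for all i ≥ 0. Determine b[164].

10

Listing terms: b[0] = 16; b[1] = 7; b[2] = 10; b[3] = 9; b[4] = 3; b[5] = 5; b[6] = 17; b[7] = 13; b[8] = 8; b[9] = 16.
Since b[9] = b[0] = 16, the sequence is periodic with period 9.
So b[164] = b[0 + ((164-0) mod 9)] = b[2] = 10.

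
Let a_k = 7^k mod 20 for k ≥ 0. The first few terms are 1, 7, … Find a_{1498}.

9

We have a_0 = 1, a_1 = 7, a_2 = 9, a_3 = 3, a_4 = 1.
Since a_4 = a_0 = 1, the sequence is periodic with period 4.
(1498 - 0) mod 4 = 2, so a_{1498} = a_2 = 9.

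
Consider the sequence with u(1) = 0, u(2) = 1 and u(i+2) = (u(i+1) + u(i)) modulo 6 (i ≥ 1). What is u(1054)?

Computing terms: u(1) = 0, u(2) = 1, u(3) = 1, u(4) = 2, u(5) = 3, u(6) = 5, u(7) = 2, u(8) = 1, u(9) = 3, u(10) = 4, u(11) = 1, u(12) = 5, u(13) = 0, u(14) = 5, u(15) = 5, u(16) = 4, u(17) = 3, u(18) = 1, u(19) = 4, u(20) = 5, u(21) = 3, u(22) = 2, u(23) = 5, u(24) = 1, u(25) = 0, u(26) = 1.
Since (u(25), u(26)) = (u(1), u(2)) = (0, 1) (two consecutive terms determine the rest), the sequence is periodic with period 24.
So u(1054) = u(1 + ((1054-1) mod 24)) = u(22) = 2.

2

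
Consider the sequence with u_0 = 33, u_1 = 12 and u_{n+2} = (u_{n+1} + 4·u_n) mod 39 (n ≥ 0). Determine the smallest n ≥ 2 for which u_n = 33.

12

Listing terms: u_0 = 33; u_1 = 12; u_2 = 27; u_3 = 36; u_4 = 27; u_5 = 15; u_6 = 6; u_7 = 27; u_8 = 12; u_9 = 3; u_{10} = 12; u_{11} = 24; u_{12} = 33; u_{13} = 12.
Since (u_{12}, u_{13}) = (u_0, u_1) = (33, 12) (two consecutive terms determine the rest), the sequence is periodic with period 12.
The value 33 next appears (with n ≥ 2) at u_{12}.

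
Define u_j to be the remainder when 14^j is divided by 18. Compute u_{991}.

Listing terms: u_1 = 14; u_2 = 16; u_3 = 8; u_4 = 4; u_5 = 2; u_6 = 10; u_7 = 14.
Since u_7 = u_1 = 14, the sequence is periodic with period 6.
(991 - 1) mod 6 = 0, so u_{991} = u_1 = 14.

14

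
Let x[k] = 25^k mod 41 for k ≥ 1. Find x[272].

Computing terms: x[1] = 25; x[2] = 10; x[3] = 4; x[4] = 18; x[5] = 40; x[6] = 16; x[7] = 31; x[8] = 37; x[9] = 23; x[10] = 1; x[11] = 25.
Since x[11] = x[1] = 25, the sequence is periodic with period 10.
So x[272] = x[1 + ((272-1) mod 10)] = x[2] = 10.

10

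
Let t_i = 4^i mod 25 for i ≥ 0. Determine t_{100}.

1

Computing terms: t_0 = 1, t_1 = 4, t_2 = 16, t_3 = 14, t_4 = 6, t_5 = 24, t_6 = 21, t_7 = 9, t_8 = 11, t_9 = 19, t_{10} = 1.
Since t_{10} = t_0 = 1, the sequence is periodic with period 10.
So t_{100} = t_{0 + ((100-0) mod 10)} = t_0 = 1.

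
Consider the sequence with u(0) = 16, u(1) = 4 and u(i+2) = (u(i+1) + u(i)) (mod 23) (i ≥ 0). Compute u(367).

4

Listing terms: u(0) = 16, u(1) = 4, u(2) = 20, u(3) = 1, u(4) = 21, u(5) = 22, u(6) = 20, u(7) = 19, u(8) = 16, u(9) = 12, u(10) = 5, u(11) = 17, u(12) = 22, u(13) = 16, u(14) = 15, u(15) = 8, u(16) = 0, u(17) = 8, u(18) = 8, u(19) = 16, u(20) = 1, u(21) = 17, u(22) = 18, u(23) = 12, u(24) = 7, u(25) = 19, u(26) = 3, u(27) = 22, u(28) = 2, u(29) = 1, u(30) = 3, u(31) = 4, u(32) = 7, u(33) = 11, u(34) = 18, u(35) = 6, u(36) = 1, u(37) = 7, u(38) = 8, u(39) = 15, u(40) = 0, u(41) = 15, u(42) = 15, u(43) = 7, u(44) = 22, u(45) = 6, u(46) = 5, u(47) = 11, u(48) = 16, u(49) = 4.
Since (u(48), u(49)) = (u(0), u(1)) = (16, 4) (two consecutive terms determine the rest), the sequence is periodic with period 48.
So u(367) = u(0 + ((367-0) mod 48)) = u(31) = 4.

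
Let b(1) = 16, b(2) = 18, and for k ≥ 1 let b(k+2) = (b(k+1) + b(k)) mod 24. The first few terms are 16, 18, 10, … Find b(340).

4

b(1) = 16; b(2) = 18; b(3) = 10; b(4) = 4; b(5) = 14; b(6) = 18; b(7) = 8; b(8) = 2; b(9) = 10; b(10) = 12; b(11) = 22; b(12) = 10; b(13) = 8; b(14) = 18; b(15) = 2; b(16) = 20; b(17) = 22; b(18) = 18; b(19) = 16; b(20) = 10; b(21) = 2; b(22) = 12; b(23) = 14; b(24) = 2; b(25) = 16; b(26) = 18.
The sequence repeats with period 24.
So b(340) = b(1 + ((340-1) mod 24)) = b(4) = 4.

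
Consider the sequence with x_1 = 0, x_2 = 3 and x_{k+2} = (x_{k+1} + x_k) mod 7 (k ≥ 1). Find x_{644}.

6

Computing terms: x_1 = 0, x_2 = 3, x_3 = 3, x_4 = 6, x_5 = 2, x_6 = 1, x_7 = 3, x_8 = 4, x_9 = 0, x_{10} = 4, x_{11} = 4, x_{12} = 1, x_{13} = 5, x_{14} = 6, x_{15} = 4, x_{16} = 3, x_{17} = 0, x_{18} = 3.
Since (x_{17}, x_{18}) = (x_1, x_2) = (0, 3) (two consecutive terms determine the rest), the sequence is periodic with period 16.
So x_{644} = x_{1 + ((644-1) mod 16)} = x_4 = 6.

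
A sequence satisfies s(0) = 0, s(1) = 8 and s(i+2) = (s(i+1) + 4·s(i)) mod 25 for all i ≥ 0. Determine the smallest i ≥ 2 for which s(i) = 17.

Computing terms: s(0) = 0; s(1) = 8; s(2) = 8; s(3) = 15; s(4) = 22; s(5) = 7; s(6) = 20; s(7) = 23; s(8) = 3; s(9) = 20; s(10) = 7; s(11) = 12; s(12) = 15; s(13) = 13; s(14) = 23; s(15) = 0; s(16) = 17; s(17) = 17; s(18) = 10; s(19) = 3; s(20) = 18; s(21) = 5; s(22) = 2; s(23) = 22; s(24) = 5; s(25) = 18; s(26) = 13; s(27) = 10; s(28) = 12; s(29) = 2; s(30) = 0; s(31) = 8.
Since (s(30), s(31)) = (s(0), s(1)) = (0, 8) (two consecutive terms determine the rest), the sequence is periodic with period 30.
The value 17 first appears (with i ≥ 2) at s(16).

16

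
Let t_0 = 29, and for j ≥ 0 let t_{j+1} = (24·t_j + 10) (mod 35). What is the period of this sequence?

6

Computing terms: t_0 = 29,  t_1 = 6,  t_2 = 14,  t_3 = 31,  t_4 = 19,  t_5 = 11,  t_6 = 29.
Since t_6 = t_0 = 29, the sequence is periodic with period 6.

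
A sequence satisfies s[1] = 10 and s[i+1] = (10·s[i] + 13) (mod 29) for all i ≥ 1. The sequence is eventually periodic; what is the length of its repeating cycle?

Listing terms: s[1] = 10, s[2] = 26, s[3] = 12, s[4] = 17, s[5] = 9, s[6] = 16, s[7] = 28, s[8] = 3, s[9] = 14, s[10] = 8, s[11] = 6, s[12] = 15, s[13] = 18, s[14] = 19, s[15] = 0, s[16] = 13, s[17] = 27, s[18] = 22, s[19] = 1, s[20] = 23, s[21] = 11, s[22] = 7, s[23] = 25, s[24] = 2, s[25] = 4, s[26] = 24, s[27] = 21, s[28] = 20, s[29] = 10.
The sequence repeats with period 28.

28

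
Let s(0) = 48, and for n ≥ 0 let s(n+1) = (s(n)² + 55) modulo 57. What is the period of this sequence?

s(0) = 48; s(1) = 22; s(2) = 26; s(3) = 47; s(4) = 41; s(5) = 26.
Since s(5) = s(2) = 26, the sequence is eventually periodic: after a pre-period of length 2 it cycles with period 3.

3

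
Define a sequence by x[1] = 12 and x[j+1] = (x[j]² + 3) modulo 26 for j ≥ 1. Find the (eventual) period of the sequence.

10

x[1] = 12, x[2] = 17, x[3] = 6, x[4] = 13, x[5] = 16, x[6] = 25, x[7] = 4, x[8] = 19, x[9] = 0, x[10] = 3, x[11] = 12.
The sequence repeats with period 10.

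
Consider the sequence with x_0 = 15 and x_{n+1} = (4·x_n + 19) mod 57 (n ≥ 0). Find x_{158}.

8

Listing terms: x_0 = 15,  x_1 = 22,  x_2 = 50,  x_3 = 48,  x_4 = 40,  x_5 = 8,  x_6 = 51,  x_7 = 52,  x_8 = 56,  x_9 = 15.
Since x_9 = x_0 = 15, the sequence is periodic with period 9.
(158 - 0) mod 9 = 5, so x_{158} = x_5 = 8.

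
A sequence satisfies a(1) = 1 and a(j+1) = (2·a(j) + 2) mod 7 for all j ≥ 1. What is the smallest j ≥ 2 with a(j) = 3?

3

Computing terms: a(1) = 1; a(2) = 4; a(3) = 3; a(4) = 1.
Since a(4) = a(1) = 1, the sequence is periodic with period 3.
The value 3 first appears (with j ≥ 2) at a(3).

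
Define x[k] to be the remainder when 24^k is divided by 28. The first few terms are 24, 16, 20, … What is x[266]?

16

We have x[1] = 24; x[2] = 16; x[3] = 20; x[4] = 4; x[5] = 12; x[6] = 8; x[7] = 24.
Since x[7] = x[1] = 24, the sequence is periodic with period 6.
So x[266] = x[1 + ((266-1) mod 6)] = x[2] = 16.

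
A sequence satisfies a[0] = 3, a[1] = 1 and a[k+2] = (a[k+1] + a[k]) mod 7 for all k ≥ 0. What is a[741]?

0

Listing terms: a[0] = 3,  a[1] = 1,  a[2] = 4,  a[3] = 5,  a[4] = 2,  a[5] = 0,  a[6] = 2,  a[7] = 2,  a[8] = 4,  a[9] = 6,  a[10] = 3,  a[11] = 2,  a[12] = 5,  a[13] = 0,  a[14] = 5,  a[15] = 5,  a[16] = 3,  a[17] = 1.
Since (a[16], a[17]) = (a[0], a[1]) = (3, 1) (two consecutive terms determine the rest), the sequence is periodic with period 16.
(741 - 0) mod 16 = 5, so a[741] = a[5] = 0.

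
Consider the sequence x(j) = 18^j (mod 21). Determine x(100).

18

x(0) = 1, x(1) = 18, x(2) = 9, x(3) = 15, x(4) = 18.
Since x(4) = x(1) = 18, the sequence is eventually periodic: after a pre-period of length 1 it cycles with period 3.
For j ≥ 1, x(j) depends only on (j - 1) mod 3. (100 - 1) mod 3 = 0, so x(100) = x(1) = 18.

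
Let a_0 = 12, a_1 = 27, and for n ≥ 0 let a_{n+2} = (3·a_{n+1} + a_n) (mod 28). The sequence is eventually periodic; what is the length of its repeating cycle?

48

Listing terms: a_0 = 12, a_1 = 27, a_2 = 9, a_3 = 26, a_4 = 3, a_5 = 7, a_6 = 24, a_7 = 23, a_8 = 9, a_9 = 22, a_{10} = 19, a_{11} = 23, a_{12} = 4, a_{13} = 7, a_{14} = 25, a_{15} = 26, a_{16} = 19, a_{17} = 27, a_{18} = 16, a_{19} = 19, a_{20} = 17, a_{21} = 14, a_{22} = 3, a_{23} = 23, a_{24} = 16, a_{25} = 15, a_{26} = 5, a_{27} = 2, a_{28} = 11, a_{29} = 7, a_{30} = 4, a_{31} = 19, a_{32} = 5, a_{33} = 6, a_{34} = 23, a_{35} = 19, a_{36} = 24, a_{37} = 7, a_{38} = 17, a_{39} = 2, a_{40} = 23, a_{41} = 15, a_{42} = 12, a_{43} = 23, a_{44} = 25, a_{45} = 14, a_{46} = 11, a_{47} = 19, a_{48} = 12, a_{49} = 27.
The sequence repeats with period 48.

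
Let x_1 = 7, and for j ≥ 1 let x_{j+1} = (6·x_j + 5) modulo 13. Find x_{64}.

11

x_1 = 7, x_2 = 8, x_3 = 1, x_4 = 11, x_5 = 6, x_6 = 2, x_7 = 4, x_8 = 3, x_9 = 10, x_{10} = 0, x_{11} = 5, x_{12} = 9, x_{13} = 7.
Since x_{13} = x_1 = 7, the sequence is periodic with period 12.
So x_{64} = x_{1 + ((64-1) mod 12)} = x_4 = 11.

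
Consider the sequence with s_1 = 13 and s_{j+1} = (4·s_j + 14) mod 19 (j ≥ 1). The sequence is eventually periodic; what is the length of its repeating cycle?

9

We have s_1 = 13; s_2 = 9; s_3 = 12; s_4 = 5; s_5 = 15; s_6 = 17; s_7 = 6; s_8 = 0; s_9 = 14; s_{10} = 13.
Since s_{10} = s_1 = 13, the sequence is periodic with period 9.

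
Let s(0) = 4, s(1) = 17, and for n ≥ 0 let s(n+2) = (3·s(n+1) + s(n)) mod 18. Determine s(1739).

5

We have s(0) = 4, s(1) = 17, s(2) = 1, s(3) = 2, s(4) = 7, s(5) = 5, s(6) = 4, s(7) = 17.
The sequence repeats with period 6.
(1739 - 0) mod 6 = 5, so s(1739) = s(5) = 5.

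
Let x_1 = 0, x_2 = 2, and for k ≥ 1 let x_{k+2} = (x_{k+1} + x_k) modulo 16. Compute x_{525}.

We have x_1 = 0,  x_2 = 2,  x_3 = 2,  x_4 = 4,  x_5 = 6,  x_6 = 10,  x_7 = 0,  x_8 = 10,  x_9 = 10,  x_{10} = 4,  x_{11} = 14,  x_{12} = 2,  x_{13} = 0,  x_{14} = 2.
Since (x_{13}, x_{14}) = (x_1, x_2) = (0, 2) (two consecutive terms determine the rest), the sequence is periodic with period 12.
(525 - 1) mod 12 = 8, so x_{525} = x_9 = 10.

10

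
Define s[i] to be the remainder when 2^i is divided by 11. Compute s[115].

We have s[1] = 2,  s[2] = 4,  s[3] = 8,  s[4] = 5,  s[5] = 10,  s[6] = 9,  s[7] = 7,  s[8] = 3,  s[9] = 6,  s[10] = 1,  s[11] = 2.
The sequence repeats with period 10.
(115 - 1) mod 10 = 4, so s[115] = s[5] = 10.

10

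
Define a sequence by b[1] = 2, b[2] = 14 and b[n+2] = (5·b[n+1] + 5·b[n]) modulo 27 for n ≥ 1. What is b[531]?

Computing terms: b[1] = 2; b[2] = 14; b[3] = 26; b[4] = 11; b[5] = 23; b[6] = 8; b[7] = 20; b[8] = 5; b[9] = 17; b[10] = 2; b[11] = 14.
Since (b[10], b[11]) = (b[1], b[2]) = (2, 14) (two consecutive terms determine the rest), the sequence is periodic with period 9.
So b[531] = b[1 + ((531-1) mod 9)] = b[9] = 17.

17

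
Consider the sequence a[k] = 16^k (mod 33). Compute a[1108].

Listing terms: a[0] = 1, a[1] = 16, a[2] = 25, a[3] = 4, a[4] = 31, a[5] = 1.
Since a[5] = a[0] = 1, the sequence is periodic with period 5.
So a[1108] = a[0 + ((1108-0) mod 5)] = a[3] = 4.

4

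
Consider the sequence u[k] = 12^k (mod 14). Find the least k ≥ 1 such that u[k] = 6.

3

Computing terms: u[0] = 1,  u[1] = 12,  u[2] = 4,  u[3] = 6,  u[4] = 2,  u[5] = 10,  u[6] = 8,  u[7] = 12.
Since u[7] = u[1] = 12, the sequence is eventually periodic: after a pre-period of length 1 it cycles with period 6.
The value 6 first appears (with k ≥ 1) at u[3].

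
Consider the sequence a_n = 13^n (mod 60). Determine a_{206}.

49

a_0 = 1,  a_1 = 13,  a_2 = 49,  a_3 = 37,  a_4 = 1.
The sequence repeats with period 4.
(206 - 0) mod 4 = 2, so a_{206} = a_2 = 49.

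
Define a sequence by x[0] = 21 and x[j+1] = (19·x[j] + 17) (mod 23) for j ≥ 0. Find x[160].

11

We have x[0] = 21, x[1] = 2, x[2] = 9, x[3] = 4, x[4] = 1, x[5] = 13, x[6] = 11, x[7] = 19, x[8] = 10, x[9] = 0, x[10] = 17, x[11] = 18, x[12] = 14, x[13] = 7, x[14] = 12, x[15] = 15, x[16] = 3, x[17] = 5, x[18] = 20, x[19] = 6, x[20] = 16, x[21] = 22, x[22] = 21.
The sequence repeats with period 22.
(160 - 0) mod 22 = 6, so x[160] = x[6] = 11.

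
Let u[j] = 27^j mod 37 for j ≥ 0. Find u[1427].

11

Computing terms: u[0] = 1, u[1] = 27, u[2] = 26, u[3] = 36, u[4] = 10, u[5] = 11, u[6] = 1.
The sequence repeats with period 6.
So u[1427] = u[0 + ((1427-0) mod 6)] = u[5] = 11.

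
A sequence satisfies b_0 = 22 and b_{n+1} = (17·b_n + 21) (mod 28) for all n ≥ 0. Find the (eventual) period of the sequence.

We have b_0 = 22,  b_1 = 3,  b_2 = 16,  b_3 = 13,  b_4 = 18,  b_5 = 19,  b_6 = 8,  b_7 = 17,  b_8 = 2,  b_9 = 27,  b_{10} = 4,  b_{11} = 5,  b_{12} = 22.
The sequence repeats with period 12.

12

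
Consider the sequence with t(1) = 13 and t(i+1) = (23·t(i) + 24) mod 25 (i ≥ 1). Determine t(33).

13

We have t(1) = 13, t(2) = 23, t(3) = 3, t(4) = 18, t(5) = 13.
The sequence repeats with period 4.
So t(33) = t(1 + ((33-1) mod 4)) = t(1) = 13.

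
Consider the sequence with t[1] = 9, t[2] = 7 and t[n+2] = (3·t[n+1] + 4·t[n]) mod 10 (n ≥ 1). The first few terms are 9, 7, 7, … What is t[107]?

3

t[1] = 9; t[2] = 7; t[3] = 7; t[4] = 9; t[5] = 5; t[6] = 1; t[7] = 3; t[8] = 3; t[9] = 1; t[10] = 5; t[11] = 9; t[12] = 7.
Since (t[11], t[12]) = (t[1], t[2]) = (9, 7) (two consecutive terms determine the rest), the sequence is periodic with period 10.
So t[107] = t[1 + ((107-1) mod 10)] = t[7] = 3.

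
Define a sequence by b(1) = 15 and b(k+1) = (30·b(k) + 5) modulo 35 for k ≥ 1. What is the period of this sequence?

Listing terms: b(1) = 15,  b(2) = 0,  b(3) = 5,  b(4) = 15.
Since b(4) = b(1) = 15, the sequence is periodic with period 3.

3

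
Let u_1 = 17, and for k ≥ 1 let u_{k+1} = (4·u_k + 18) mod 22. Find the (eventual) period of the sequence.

5

We have u_1 = 17,  u_2 = 20,  u_3 = 10,  u_4 = 14,  u_5 = 8,  u_6 = 6,  u_7 = 20.
Since u_7 = u_2 = 20, the sequence is eventually periodic: after a pre-period of length 1 it cycles with period 5.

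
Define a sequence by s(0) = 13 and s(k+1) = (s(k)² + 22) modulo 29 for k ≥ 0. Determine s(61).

Computing terms: s(0) = 13,  s(1) = 17,  s(2) = 21,  s(3) = 28,  s(4) = 23,  s(5) = 0,  s(6) = 22,  s(7) = 13.
Since s(7) = s(0) = 13, the sequence is periodic with period 7.
So s(61) = s(0 + ((61-0) mod 7)) = s(5) = 0.

0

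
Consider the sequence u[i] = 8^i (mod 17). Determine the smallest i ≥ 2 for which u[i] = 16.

4

We have u[1] = 8; u[2] = 13; u[3] = 2; u[4] = 16; u[5] = 9; u[6] = 4; u[7] = 15; u[8] = 1; u[9] = 8.
The sequence repeats with period 8.
The value 16 first appears (with i ≥ 2) at u[4].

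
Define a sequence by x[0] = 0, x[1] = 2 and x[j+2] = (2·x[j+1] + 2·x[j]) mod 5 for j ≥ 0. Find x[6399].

x[0] = 0,  x[1] = 2,  x[2] = 4,  x[3] = 2,  x[4] = 2,  x[5] = 3,  x[6] = 0,  x[7] = 1,  x[8] = 2,  x[9] = 1,  x[10] = 1,  x[11] = 4,  x[12] = 0,  x[13] = 3,  x[14] = 1,  x[15] = 3,  x[16] = 3,  x[17] = 2,  x[18] = 0,  x[19] = 4,  x[20] = 3,  x[21] = 4,  x[22] = 4,  x[23] = 1,  x[24] = 0,  x[25] = 2.
Since (x[24], x[25]) = (x[0], x[1]) = (0, 2) (two consecutive terms determine the rest), the sequence is periodic with period 24.
(6399 - 0) mod 24 = 15, so x[6399] = x[15] = 3.

3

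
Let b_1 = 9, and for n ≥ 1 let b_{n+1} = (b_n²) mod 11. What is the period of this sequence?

4

Computing terms: b_1 = 9; b_2 = 4; b_3 = 5; b_4 = 3; b_5 = 9.
The sequence repeats with period 4.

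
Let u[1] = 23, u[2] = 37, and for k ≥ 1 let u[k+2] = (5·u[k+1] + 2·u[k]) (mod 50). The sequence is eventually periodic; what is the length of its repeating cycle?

40

Computing terms: u[1] = 23, u[2] = 37, u[3] = 31, u[4] = 29, u[5] = 7, u[6] = 43, u[7] = 29, u[8] = 31, u[9] = 13, u[10] = 27, u[11] = 11, u[12] = 9, u[13] = 17, u[14] = 3, u[15] = 49, u[16] = 1, u[17] = 3, u[18] = 17, u[19] = 41, u[20] = 39, u[21] = 27, u[22] = 13, u[23] = 19, u[24] = 21, u[25] = 43, u[26] = 7, u[27] = 21, u[28] = 19, u[29] = 37, u[30] = 23, u[31] = 39, u[32] = 41, u[33] = 33, u[34] = 47, u[35] = 1, u[36] = 49, u[37] = 47, u[38] = 33, u[39] = 9, u[40] = 11, u[41] = 23, u[42] = 37.
Since (u[41], u[42]) = (u[1], u[2]) = (23, 37) (two consecutive terms determine the rest), the sequence is periodic with period 40.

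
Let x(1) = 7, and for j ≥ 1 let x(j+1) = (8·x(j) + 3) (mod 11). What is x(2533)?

Computing terms: x(1) = 7,  x(2) = 4,  x(3) = 2,  x(4) = 8,  x(5) = 1,  x(6) = 0,  x(7) = 3,  x(8) = 5,  x(9) = 10,  x(10) = 6,  x(11) = 7.
Since x(11) = x(1) = 7, the sequence is periodic with period 10.
(2533 - 1) mod 10 = 2, so x(2533) = x(3) = 2.

2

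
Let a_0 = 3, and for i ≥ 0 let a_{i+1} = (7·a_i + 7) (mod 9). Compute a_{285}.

We have a_0 = 3; a_1 = 1; a_2 = 5; a_3 = 6; a_4 = 4; a_5 = 8; a_6 = 0; a_7 = 7; a_8 = 2; a_9 = 3.
The sequence repeats with period 9.
So a_{285} = a_{0 + ((285-0) mod 9)} = a_6 = 0.

0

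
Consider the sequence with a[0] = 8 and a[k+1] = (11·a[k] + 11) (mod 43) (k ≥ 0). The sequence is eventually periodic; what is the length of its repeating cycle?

7

Listing terms: a[0] = 8, a[1] = 13, a[2] = 25, a[3] = 28, a[4] = 18, a[5] = 37, a[6] = 31, a[7] = 8.
Since a[7] = a[0] = 8, the sequence is periodic with period 7.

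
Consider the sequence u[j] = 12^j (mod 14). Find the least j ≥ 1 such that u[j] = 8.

Listing terms: u[0] = 1; u[1] = 12; u[2] = 4; u[3] = 6; u[4] = 2; u[5] = 10; u[6] = 8; u[7] = 12.
Since u[7] = u[1] = 12, the sequence is eventually periodic: after a pre-period of length 1 it cycles with period 6.
The value 8 first appears (with j ≥ 1) at u[6].

6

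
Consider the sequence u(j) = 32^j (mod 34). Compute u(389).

Computing terms: u(1) = 32,  u(2) = 4,  u(3) = 26,  u(4) = 16,  u(5) = 2,  u(6) = 30,  u(7) = 8,  u(8) = 18,  u(9) = 32.
The sequence repeats with period 8.
(389 - 1) mod 8 = 4, so u(389) = u(5) = 2.

2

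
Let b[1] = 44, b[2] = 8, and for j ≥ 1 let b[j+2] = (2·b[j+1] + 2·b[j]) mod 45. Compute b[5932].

44

We have b[1] = 44,  b[2] = 8,  b[3] = 14,  b[4] = 44,  b[5] = 26,  b[6] = 5,  b[7] = 17,  b[8] = 44,  b[9] = 32,  b[10] = 17,  b[11] = 8,  b[12] = 5,  b[13] = 26,  b[14] = 17,  b[15] = 41,  b[16] = 26,  b[17] = 44,  b[18] = 5,  b[19] = 8,  b[20] = 26,  b[21] = 23,  b[22] = 8,  b[23] = 17,  b[24] = 5,  b[25] = 44,  b[26] = 8.
The sequence repeats with period 24.
So b[5932] = b[1 + ((5932-1) mod 24)] = b[4] = 44.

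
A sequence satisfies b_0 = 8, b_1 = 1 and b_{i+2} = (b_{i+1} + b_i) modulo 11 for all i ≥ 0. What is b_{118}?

4

Computing terms: b_0 = 8, b_1 = 1, b_2 = 9, b_3 = 10, b_4 = 8, b_5 = 7, b_6 = 4, b_7 = 0, b_8 = 4, b_9 = 4, b_{10} = 8, b_{11} = 1.
Since (b_{10}, b_{11}) = (b_0, b_1) = (8, 1) (two consecutive terms determine the rest), the sequence is periodic with period 10.
(118 - 0) mod 10 = 8, so b_{118} = b_8 = 4.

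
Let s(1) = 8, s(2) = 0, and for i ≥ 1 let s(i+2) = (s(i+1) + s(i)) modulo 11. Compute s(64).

8

Listing terms: s(1) = 8; s(2) = 0; s(3) = 8; s(4) = 8; s(5) = 5; s(6) = 2; s(7) = 7; s(8) = 9; s(9) = 5; s(10) = 3; s(11) = 8; s(12) = 0.
The sequence repeats with period 10.
So s(64) = s(1 + ((64-1) mod 10)) = s(4) = 8.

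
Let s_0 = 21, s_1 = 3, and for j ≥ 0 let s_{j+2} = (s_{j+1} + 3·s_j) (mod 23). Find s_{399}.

s_0 = 21, s_1 = 3, s_2 = 20, s_3 = 6, s_4 = 20, s_5 = 15, s_6 = 6, s_7 = 5, s_8 = 0, s_9 = 15, s_{10} = 15, s_{11} = 14, s_{12} = 13, s_{13} = 9, s_{14} = 2, s_{15} = 6, s_{16} = 12, s_{17} = 7, s_{18} = 20, s_{19} = 18, s_{20} = 9, s_{21} = 17, s_{22} = 21, s_{23} = 3.
Since (s_{22}, s_{23}) = (s_0, s_1) = (21, 3) (two consecutive terms determine the rest), the sequence is periodic with period 22.
So s_{399} = s_{0 + ((399-0) mod 22)} = s_3 = 6.

6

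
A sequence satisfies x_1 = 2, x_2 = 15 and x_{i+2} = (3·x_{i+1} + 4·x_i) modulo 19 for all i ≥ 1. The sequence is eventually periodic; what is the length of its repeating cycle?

Computing terms: x_1 = 2, x_2 = 15, x_3 = 15, x_4 = 10, x_5 = 14, x_6 = 6, x_7 = 17, x_8 = 18, x_9 = 8, x_{10} = 1, x_{11} = 16, x_{12} = 14, x_{13} = 11, x_{14} = 13, x_{15} = 7, x_{16} = 16, x_{17} = 0, x_{18} = 7, x_{19} = 2, x_{20} = 15.
The sequence repeats with period 18.

18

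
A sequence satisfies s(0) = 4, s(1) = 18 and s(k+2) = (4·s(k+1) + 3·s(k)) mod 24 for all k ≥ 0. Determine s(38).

We have s(0) = 4, s(1) = 18, s(2) = 12, s(3) = 6, s(4) = 12, s(5) = 18, s(6) = 12.
Since (s(5), s(6)) = (s(1), s(2)) = (18, 12) (two consecutive terms determine the rest), the sequence is eventually periodic: after a pre-period of length 1 it cycles with period 4.
For k ≥ 1, s(k) depends only on (k - 1) mod 4. (38 - 1) mod 4 = 1, so s(38) = s(2) = 12.

12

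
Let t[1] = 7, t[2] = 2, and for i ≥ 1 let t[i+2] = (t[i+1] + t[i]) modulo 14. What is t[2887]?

9

We have t[1] = 7; t[2] = 2; t[3] = 9; t[4] = 11; t[5] = 6; t[6] = 3; t[7] = 9; t[8] = 12; t[9] = 7; t[10] = 5; t[11] = 12; t[12] = 3; t[13] = 1; t[14] = 4; t[15] = 5; t[16] = 9; t[17] = 0; t[18] = 9; t[19] = 9; t[20] = 4; t[21] = 13; t[22] = 3; t[23] = 2; t[24] = 5; t[25] = 7; t[26] = 12; t[27] = 5; t[28] = 3; t[29] = 8; t[30] = 11; t[31] = 5; t[32] = 2; t[33] = 7; t[34] = 9; t[35] = 2; t[36] = 11; t[37] = 13; t[38] = 10; t[39] = 9; t[40] = 5; t[41] = 0; t[42] = 5; t[43] = 5; t[44] = 10; t[45] = 1; t[46] = 11; t[47] = 12; t[48] = 9; t[49] = 7; t[50] = 2.
The sequence repeats with period 48.
(2887 - 1) mod 48 = 6, so t[2887] = t[7] = 9.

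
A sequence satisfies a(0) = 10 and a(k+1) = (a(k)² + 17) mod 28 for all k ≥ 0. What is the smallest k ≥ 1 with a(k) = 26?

We have a(0) = 10; a(1) = 5; a(2) = 14; a(3) = 17; a(4) = 26; a(5) = 21; a(6) = 10.
Since a(6) = a(0) = 10, the sequence is periodic with period 6.
The value 26 first appears (with k ≥ 1) at a(4).

4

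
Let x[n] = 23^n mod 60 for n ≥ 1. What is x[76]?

1

Computing terms: x[1] = 23, x[2] = 49, x[3] = 47, x[4] = 1, x[5] = 23.
Since x[5] = x[1] = 23, the sequence is periodic with period 4.
(76 - 1) mod 4 = 3, so x[76] = x[4] = 1.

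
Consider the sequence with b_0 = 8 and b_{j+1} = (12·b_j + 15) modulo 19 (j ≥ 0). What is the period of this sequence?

6

b_0 = 8, b_1 = 16, b_2 = 17, b_3 = 10, b_4 = 2, b_5 = 1, b_6 = 8.
Since b_6 = b_0 = 8, the sequence is periodic with period 6.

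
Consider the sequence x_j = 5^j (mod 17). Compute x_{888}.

We have x_0 = 1,  x_1 = 5,  x_2 = 8,  x_3 = 6,  x_4 = 13,  x_5 = 14,  x_6 = 2,  x_7 = 10,  x_8 = 16,  x_9 = 12,  x_{10} = 9,  x_{11} = 11,  x_{12} = 4,  x_{13} = 3,  x_{14} = 15,  x_{15} = 7,  x_{16} = 1.
Since x_{16} = x_0 = 1, the sequence is periodic with period 16.
(888 - 0) mod 16 = 8, so x_{888} = x_8 = 16.

16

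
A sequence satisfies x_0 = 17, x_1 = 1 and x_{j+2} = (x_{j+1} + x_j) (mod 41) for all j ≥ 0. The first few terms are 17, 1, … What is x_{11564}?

Listing terms: x_0 = 17,  x_1 = 1,  x_2 = 18,  x_3 = 19,  x_4 = 37,  x_5 = 15,  x_6 = 11,  x_7 = 26,  x_8 = 37,  x_9 = 22,  x_{10} = 18,  x_{11} = 40,  x_{12} = 17,  x_{13} = 16,  x_{14} = 33,  x_{15} = 8,  x_{16} = 0,  x_{17} = 8,  x_{18} = 8,  x_{19} = 16,  x_{20} = 24,  x_{21} = 40,  x_{22} = 23,  x_{23} = 22,  x_{24} = 4,  x_{25} = 26,  x_{26} = 30,  x_{27} = 15,  x_{28} = 4,  x_{29} = 19,  x_{30} = 23,  x_{31} = 1,  x_{32} = 24,  x_{33} = 25,  x_{34} = 8,  x_{35} = 33,  x_{36} = 0,  x_{37} = 33,  x_{38} = 33,  x_{39} = 25,  x_{40} = 17,  x_{41} = 1.
Since (x_{40}, x_{41}) = (x_0, x_1) = (17, 1) (two consecutive terms determine the rest), the sequence is periodic with period 40.
So x_{11564} = x_{0 + ((11564-0) mod 40)} = x_4 = 37.

37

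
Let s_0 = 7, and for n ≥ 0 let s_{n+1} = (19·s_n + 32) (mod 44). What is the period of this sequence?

Computing terms: s_0 = 7, s_1 = 33, s_2 = 43, s_3 = 13, s_4 = 15, s_5 = 9, s_6 = 27, s_7 = 17, s_8 = 3, s_9 = 1, s_{10} = 7.
Since s_{10} = s_0 = 7, the sequence is periodic with period 10.

10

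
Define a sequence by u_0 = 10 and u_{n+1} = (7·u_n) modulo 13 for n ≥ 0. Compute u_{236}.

4

We have u_0 = 10; u_1 = 5; u_2 = 9; u_3 = 11; u_4 = 12; u_5 = 6; u_6 = 3; u_7 = 8; u_8 = 4; u_9 = 2; u_{10} = 1; u_{11} = 7; u_{12} = 10.
Since u_{12} = u_0 = 10, the sequence is periodic with period 12.
(236 - 0) mod 12 = 8, so u_{236} = u_8 = 4.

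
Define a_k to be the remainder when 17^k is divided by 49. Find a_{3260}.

a_1 = 17, a_2 = 44, a_3 = 13, a_4 = 25, a_5 = 33, a_6 = 22, a_7 = 31, a_8 = 37, a_9 = 41, a_{10} = 11, a_{11} = 40, a_{12} = 43, a_{13} = 45, a_{14} = 30, a_{15} = 20, a_{16} = 46, a_{17} = 47, a_{18} = 15, a_{19} = 10, a_{20} = 23, a_{21} = 48, a_{22} = 32, a_{23} = 5, a_{24} = 36, a_{25} = 24, a_{26} = 16, a_{27} = 27, a_{28} = 18, a_{29} = 12, a_{30} = 8, a_{31} = 38, a_{32} = 9, a_{33} = 6, a_{34} = 4, a_{35} = 19, a_{36} = 29, a_{37} = 3, a_{38} = 2, a_{39} = 34, a_{40} = 39, a_{41} = 26, a_{42} = 1, a_{43} = 17.
The sequence repeats with period 42.
So a_{3260} = a_{1 + ((3260-1) mod 42)} = a_{26} = 16.

16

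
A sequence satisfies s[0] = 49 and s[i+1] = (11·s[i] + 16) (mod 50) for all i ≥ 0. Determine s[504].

33

Computing terms: s[0] = 49, s[1] = 5, s[2] = 21, s[3] = 47, s[4] = 33, s[5] = 29, s[6] = 35, s[7] = 1, s[8] = 27, s[9] = 13, s[10] = 9, s[11] = 15, s[12] = 31, s[13] = 7, s[14] = 43, s[15] = 39, s[16] = 45, s[17] = 11, s[18] = 37, s[19] = 23, s[20] = 19, s[21] = 25, s[22] = 41, s[23] = 17, s[24] = 3, s[25] = 49.
The sequence repeats with period 25.
(504 - 0) mod 25 = 4, so s[504] = s[4] = 33.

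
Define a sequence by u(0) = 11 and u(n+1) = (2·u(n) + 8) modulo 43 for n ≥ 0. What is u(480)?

38

We have u(0) = 11; u(1) = 30; u(2) = 25; u(3) = 15; u(4) = 38; u(5) = 41; u(6) = 4; u(7) = 16; u(8) = 40; u(9) = 2; u(10) = 12; u(11) = 32; u(12) = 29; u(13) = 23; u(14) = 11.
Since u(14) = u(0) = 11, the sequence is periodic with period 14.
(480 - 0) mod 14 = 4, so u(480) = u(4) = 38.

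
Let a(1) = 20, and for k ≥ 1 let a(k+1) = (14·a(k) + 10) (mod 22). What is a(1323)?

Computing terms: a(1) = 20; a(2) = 4; a(3) = 0; a(4) = 10; a(5) = 18; a(6) = 20.
Since a(6) = a(1) = 20, the sequence is periodic with period 5.
So a(1323) = a(1 + ((1323-1) mod 5)) = a(3) = 0.

0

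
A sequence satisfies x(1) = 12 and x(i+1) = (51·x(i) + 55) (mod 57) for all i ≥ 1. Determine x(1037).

49

x(1) = 12; x(2) = 40; x(3) = 43; x(4) = 25; x(5) = 19; x(6) = 55; x(7) = 10; x(8) = 52; x(9) = 28; x(10) = 1; x(11) = 49; x(12) = 46; x(13) = 7; x(14) = 13; x(15) = 34; x(16) = 22; x(17) = 37; x(18) = 4; x(19) = 31; x(20) = 40.
Since x(20) = x(2) = 40, the sequence is eventually periodic: after a pre-period of length 1 it cycles with period 18.
For i ≥ 2, x(i) depends only on (i - 2) mod 18. (1037 - 2) mod 18 = 9, so x(1037) = x(11) = 49.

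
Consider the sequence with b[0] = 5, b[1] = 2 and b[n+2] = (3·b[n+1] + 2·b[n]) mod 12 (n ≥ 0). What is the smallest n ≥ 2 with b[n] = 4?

2

Listing terms: b[0] = 5, b[1] = 2, b[2] = 4, b[3] = 4, b[4] = 8, b[5] = 8, b[6] = 4, b[7] = 4.
Since (b[6], b[7]) = (b[2], b[3]) = (4, 4) (two consecutive terms determine the rest), the sequence is eventually periodic: after a pre-period of length 2 it cycles with period 4.
The value 4 first appears (with n ≥ 2) at b[2].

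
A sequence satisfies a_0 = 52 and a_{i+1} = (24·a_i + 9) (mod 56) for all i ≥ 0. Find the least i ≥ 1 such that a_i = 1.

Computing terms: a_0 = 52, a_1 = 25, a_2 = 49, a_3 = 9, a_4 = 1, a_5 = 33, a_6 = 17, a_7 = 25.
Since a_7 = a_1 = 25, the sequence is eventually periodic: after a pre-period of length 1 it cycles with period 6.
The value 1 first appears (with i ≥ 1) at a_4.

4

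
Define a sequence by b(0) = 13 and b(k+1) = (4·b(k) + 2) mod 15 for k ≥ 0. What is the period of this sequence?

6

Computing terms: b(0) = 13; b(1) = 9; b(2) = 8; b(3) = 4; b(4) = 3; b(5) = 14; b(6) = 13.
Since b(6) = b(0) = 13, the sequence is periodic with period 6.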